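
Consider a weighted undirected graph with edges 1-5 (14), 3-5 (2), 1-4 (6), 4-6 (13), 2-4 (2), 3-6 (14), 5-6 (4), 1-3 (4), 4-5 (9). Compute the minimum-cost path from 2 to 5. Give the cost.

11

Some routes from 2 to 5:
2 - 4 - 5: 2 + 9 = 11
2 - 4 - 6 - 5: 2 + 13 + 4 = 19
2 - 4 - 1 - 3 - 5: 2 + 6 + 4 + 2 = 14
Shortest: 11.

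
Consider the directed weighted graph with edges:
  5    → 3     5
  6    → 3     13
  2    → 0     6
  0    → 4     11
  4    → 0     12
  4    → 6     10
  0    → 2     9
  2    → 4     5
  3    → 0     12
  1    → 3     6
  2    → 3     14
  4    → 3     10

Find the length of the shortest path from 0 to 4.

Candidate routes:
0 -> 2 -> 4: 9 + 5 = 14
0 -> 4: 11
Best route has total 11.

11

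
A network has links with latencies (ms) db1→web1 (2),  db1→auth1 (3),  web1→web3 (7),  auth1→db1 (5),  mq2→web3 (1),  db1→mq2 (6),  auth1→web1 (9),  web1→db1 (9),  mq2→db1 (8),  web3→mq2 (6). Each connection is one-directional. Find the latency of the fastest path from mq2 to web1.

10

Candidate routes:
mq2 → db1 → web1: 8 + 2 = 10
mq2 → db1 → auth1 → web1: 8 + 3 + 9 = 20
The minimum is 10 ms.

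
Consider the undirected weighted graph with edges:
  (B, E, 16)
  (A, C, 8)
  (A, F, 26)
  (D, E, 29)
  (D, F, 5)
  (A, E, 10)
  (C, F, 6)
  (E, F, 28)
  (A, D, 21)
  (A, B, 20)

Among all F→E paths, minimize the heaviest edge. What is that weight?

10

Comparing a few candidate routes:
F-D-A-E: max(5, 21, 10) = 21
F-C-A-E: max(6, 8, 10) = 10
F-C-A-B-E: max(6, 8, 20, 16) = 20
F-D-A-B-E: max(5, 21, 20, 16) = 21
Smallest bottleneck: 10.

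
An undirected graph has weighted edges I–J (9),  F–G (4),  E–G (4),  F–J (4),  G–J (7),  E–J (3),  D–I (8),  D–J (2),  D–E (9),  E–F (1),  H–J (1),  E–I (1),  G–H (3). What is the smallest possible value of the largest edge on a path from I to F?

1

Checking several routes:
I→E→G→J→F: max(1, 4, 7, 4) = 7
I→E→J→H→G→F: max(1, 3, 1, 3, 4) = 4
I→E→G→F: max(1, 4, 4) = 4
I→E→F: max(1, 1) = 1
I→E→J→F: max(1, 3, 4) = 4
I→E→G→H→J→F: max(1, 4, 3, 1, 4) = 4
The minimum achievable maximum is 1.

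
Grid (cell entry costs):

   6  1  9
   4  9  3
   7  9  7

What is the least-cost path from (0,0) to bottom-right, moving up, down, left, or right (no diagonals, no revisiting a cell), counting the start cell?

Cheapest: [0,0]→[0,1]→[0,2]→[1,2]→[2,2]
  6 + 1 + 9 + 3 + 7 = 26

26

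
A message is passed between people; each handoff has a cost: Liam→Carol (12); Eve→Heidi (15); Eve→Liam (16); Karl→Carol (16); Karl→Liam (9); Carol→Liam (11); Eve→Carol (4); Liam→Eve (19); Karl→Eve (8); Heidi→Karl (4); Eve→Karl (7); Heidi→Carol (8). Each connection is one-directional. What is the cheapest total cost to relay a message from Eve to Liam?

15

Comparing a few candidate routes:
Eve - Heidi - Karl - Liam: 15 + 4 + 9 = 28
Eve - Heidi - Carol - Liam: 15 + 8 + 11 = 34
Eve - Liam: 16
Eve - Carol - Liam: 4 + 11 = 15
Eve - Karl - Liam: 7 + 9 = 16
The minimum is 15.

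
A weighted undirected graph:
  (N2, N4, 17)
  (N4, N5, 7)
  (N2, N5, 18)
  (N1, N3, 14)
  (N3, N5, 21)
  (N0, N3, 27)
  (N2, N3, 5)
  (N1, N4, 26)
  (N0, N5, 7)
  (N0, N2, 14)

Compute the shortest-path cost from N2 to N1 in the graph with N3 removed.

Routes from N2 to N1 avoiding N3:
N2 -> N4 -> N1: 17 + 26 = 43
N2 -> N0 -> N5 -> N4 -> N1: 14 + 7 + 7 + 26 = 54
N2 -> N5 -> N4 -> N1: 18 + 7 + 26 = 51
The minimum is 43.

43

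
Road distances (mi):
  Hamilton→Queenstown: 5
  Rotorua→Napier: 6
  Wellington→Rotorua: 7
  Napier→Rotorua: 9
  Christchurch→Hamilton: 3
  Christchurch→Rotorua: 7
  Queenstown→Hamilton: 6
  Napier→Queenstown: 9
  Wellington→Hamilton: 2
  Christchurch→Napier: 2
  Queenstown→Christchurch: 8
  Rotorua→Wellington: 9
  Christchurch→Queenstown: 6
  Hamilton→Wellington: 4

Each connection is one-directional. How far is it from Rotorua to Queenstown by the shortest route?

Paths from Rotorua to Queenstown:
Rotorua → Wellington → Hamilton → Queenstown: 9 + 2 + 5 = 16
Rotorua → Napier → Queenstown: 6 + 9 = 15
The minimum is 15 mi.

15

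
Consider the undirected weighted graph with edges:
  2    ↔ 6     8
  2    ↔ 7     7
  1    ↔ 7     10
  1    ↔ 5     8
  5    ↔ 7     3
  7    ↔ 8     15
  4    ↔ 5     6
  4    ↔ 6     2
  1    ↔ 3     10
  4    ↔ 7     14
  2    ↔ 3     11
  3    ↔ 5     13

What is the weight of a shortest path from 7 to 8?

Routes from 7 to 8:
7 -> 8: 15
Shortest: 15.

15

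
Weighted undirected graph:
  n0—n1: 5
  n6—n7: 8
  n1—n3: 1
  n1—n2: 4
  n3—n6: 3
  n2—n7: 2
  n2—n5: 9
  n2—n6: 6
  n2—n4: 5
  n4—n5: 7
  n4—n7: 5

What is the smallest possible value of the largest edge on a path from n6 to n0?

5

Checking several routes:
n6 - n7 - n2 - n1 - n0: max(8, 2, 4, 5) = 8
n6 - n2 - n1 - n0: max(6, 4, 5) = 6
n6 - n3 - n1 - n0: max(3, 1, 5) = 5
Smallest bottleneck: 5.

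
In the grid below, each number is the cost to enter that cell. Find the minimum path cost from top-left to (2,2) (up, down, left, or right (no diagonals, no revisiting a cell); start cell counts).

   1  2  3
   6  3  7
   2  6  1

One optimal route is [0,0] [0,1] [1,1] [2,1] [2,2].
Its cost is 1 + 2 + 3 + 6 + 1 = 13.

13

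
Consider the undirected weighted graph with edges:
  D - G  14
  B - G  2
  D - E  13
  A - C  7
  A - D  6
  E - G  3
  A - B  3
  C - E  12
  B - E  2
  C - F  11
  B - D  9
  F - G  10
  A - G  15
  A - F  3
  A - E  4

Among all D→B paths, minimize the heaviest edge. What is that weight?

6

Checking several routes:
D - A - E - G - B: max(6, 4, 3, 2) = 6
D - A - E - B: max(6, 4, 2) = 6
D - A - B: max(6, 3) = 6
Best route has worst link 6.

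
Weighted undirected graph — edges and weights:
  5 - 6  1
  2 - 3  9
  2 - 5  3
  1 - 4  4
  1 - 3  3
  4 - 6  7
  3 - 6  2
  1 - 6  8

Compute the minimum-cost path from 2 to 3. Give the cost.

Candidate routes:
2-3: 9
2-5-6-4-1-3: 3 + 1 + 7 + 4 + 3 = 18
2-5-6-1-3: 3 + 1 + 8 + 3 = 15
2-5-6-3: 3 + 1 + 2 = 6
Best route has total 6.

6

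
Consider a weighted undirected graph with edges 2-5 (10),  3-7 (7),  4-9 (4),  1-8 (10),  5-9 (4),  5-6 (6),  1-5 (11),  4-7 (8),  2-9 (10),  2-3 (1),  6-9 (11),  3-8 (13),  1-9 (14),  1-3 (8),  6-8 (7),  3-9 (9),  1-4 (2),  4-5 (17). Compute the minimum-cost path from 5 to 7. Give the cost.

16

Some routes from 5 to 7:
5 → 2 → 3 → 7: 10 + 1 + 7 = 18
5 → 9 → 4 → 7: 4 + 4 + 8 = 16
5 → 1 → 4 → 7: 11 + 2 + 8 = 21
5 → 9 → 2 → 3 → 7: 4 + 10 + 1 + 7 = 22
5 → 4 → 7: 17 + 8 = 25
5 → 9 → 3 → 7: 4 + 9 + 7 = 20
The minimum is 16.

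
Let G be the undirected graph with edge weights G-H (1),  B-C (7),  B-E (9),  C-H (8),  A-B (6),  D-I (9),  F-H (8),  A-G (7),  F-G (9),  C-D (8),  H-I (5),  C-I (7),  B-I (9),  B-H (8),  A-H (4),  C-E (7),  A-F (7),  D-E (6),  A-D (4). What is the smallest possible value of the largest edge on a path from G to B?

Checking several routes:
G-A-H-I-C-B: max(7, 4, 5, 7, 7) = 7
G-A-B: max(7, 6) = 7
G-H-A-B: max(1, 4, 6) = 6
G-A-D-E-C-B: max(7, 4, 6, 7, 7) = 7
The minimum achievable maximum is 6.

6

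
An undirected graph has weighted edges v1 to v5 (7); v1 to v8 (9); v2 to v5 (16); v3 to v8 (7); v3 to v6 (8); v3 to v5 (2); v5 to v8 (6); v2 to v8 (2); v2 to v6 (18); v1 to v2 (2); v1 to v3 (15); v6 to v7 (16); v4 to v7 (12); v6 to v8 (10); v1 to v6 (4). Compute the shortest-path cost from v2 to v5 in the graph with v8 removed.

Some routes from v2 to v5 avoiding v8:
v2 -> v1 -> v5: 2 + 7 = 9
v2 -> v6 -> v3 -> v5: 18 + 8 + 2 = 28
v2 -> v5: 16
v2 -> v1 -> v6 -> v3 -> v5: 2 + 4 + 8 + 2 = 16
v2 -> v1 -> v3 -> v5: 2 + 15 + 2 = 19
v2 -> v6 -> v1 -> v5: 18 + 4 + 7 = 29
The minimum is 9.

9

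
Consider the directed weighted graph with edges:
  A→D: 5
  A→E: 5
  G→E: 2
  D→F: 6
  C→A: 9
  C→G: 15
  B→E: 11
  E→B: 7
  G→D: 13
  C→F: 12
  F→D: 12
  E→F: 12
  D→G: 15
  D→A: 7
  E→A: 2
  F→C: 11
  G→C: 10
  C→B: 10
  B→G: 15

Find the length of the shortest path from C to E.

14

Checking several routes:
C-A-E: 9 + 5 = 14
C-G-E: 15 + 2 = 17
C-B-E: 10 + 11 = 21
The minimum is 14.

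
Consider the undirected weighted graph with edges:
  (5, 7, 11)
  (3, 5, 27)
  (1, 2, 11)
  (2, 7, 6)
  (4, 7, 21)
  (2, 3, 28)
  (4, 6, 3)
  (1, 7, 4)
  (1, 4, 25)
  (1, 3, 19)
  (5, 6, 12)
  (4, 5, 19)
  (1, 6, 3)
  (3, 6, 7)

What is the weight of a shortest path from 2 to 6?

13

Some routes from 2 to 6:
2 - 1 - 6: 11 + 3 = 14
2 - 7 - 1 - 6: 6 + 4 + 3 = 13
2 - 7 - 5 - 6: 6 + 11 + 12 = 29
Best route has total 13.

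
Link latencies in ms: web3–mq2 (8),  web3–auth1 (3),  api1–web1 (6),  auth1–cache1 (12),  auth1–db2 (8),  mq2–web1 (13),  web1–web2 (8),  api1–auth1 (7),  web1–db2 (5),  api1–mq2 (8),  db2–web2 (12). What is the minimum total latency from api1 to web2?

14

Comparing a few candidate routes:
api1-web1-web2: 6 + 8 = 14
api1-auth1-db2-web2: 7 + 8 + 12 = 27
api1-web1-db2-web2: 6 + 5 + 12 = 23
api1-mq2-web1-web2: 8 + 13 + 8 = 29
api1-mq2-web1-db2-web2: 8 + 13 + 5 + 12 = 38
api1-auth1-db2-web1-web2: 7 + 8 + 5 + 8 = 28
Best route has total 14 ms.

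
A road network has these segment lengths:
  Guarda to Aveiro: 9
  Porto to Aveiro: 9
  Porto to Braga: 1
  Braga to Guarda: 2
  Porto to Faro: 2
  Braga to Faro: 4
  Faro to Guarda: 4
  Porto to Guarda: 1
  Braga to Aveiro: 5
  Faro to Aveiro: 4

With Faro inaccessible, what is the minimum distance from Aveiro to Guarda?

Candidate routes:
Aveiro → Braga → Porto → Guarda: 5 + 1 + 1 = 7
Aveiro → Porto → Braga → Guarda: 9 + 1 + 2 = 12
Aveiro → Porto → Guarda: 9 + 1 = 10
Aveiro → Guarda: 9
Aveiro → Braga → Guarda: 5 + 2 = 7
Best route has total 7.

7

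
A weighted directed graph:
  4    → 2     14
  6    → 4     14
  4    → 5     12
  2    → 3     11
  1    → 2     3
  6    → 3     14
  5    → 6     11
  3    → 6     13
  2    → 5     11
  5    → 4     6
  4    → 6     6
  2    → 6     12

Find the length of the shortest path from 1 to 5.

Routes from 1 to 5:
1-2-6-4-5: 3 + 12 + 14 + 12 = 41
1-2-5: 3 + 11 = 14
1-2-3-6-4-5: 3 + 11 + 13 + 14 + 12 = 53
Best route has total 14.

14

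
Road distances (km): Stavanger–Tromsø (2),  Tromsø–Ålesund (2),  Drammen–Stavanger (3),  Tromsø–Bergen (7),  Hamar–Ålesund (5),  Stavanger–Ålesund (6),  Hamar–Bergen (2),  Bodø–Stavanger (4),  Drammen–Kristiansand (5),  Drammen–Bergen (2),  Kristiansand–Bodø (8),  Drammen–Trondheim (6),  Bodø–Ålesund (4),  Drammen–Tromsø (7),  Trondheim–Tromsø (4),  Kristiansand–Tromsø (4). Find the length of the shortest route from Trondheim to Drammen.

A few of the Trondheim→Drammen routes:
Trondheim-Tromsø-Kristiansand-Drammen: 4 + 4 + 5 = 13
Trondheim-Drammen: 6
Trondheim-Tromsø-Stavanger-Drammen: 4 + 2 + 3 = 9
Trondheim-Tromsø-Drammen: 4 + 7 = 11
Trondheim-Tromsø-Bergen-Drammen: 4 + 7 + 2 = 13
The minimum is 6 km.

6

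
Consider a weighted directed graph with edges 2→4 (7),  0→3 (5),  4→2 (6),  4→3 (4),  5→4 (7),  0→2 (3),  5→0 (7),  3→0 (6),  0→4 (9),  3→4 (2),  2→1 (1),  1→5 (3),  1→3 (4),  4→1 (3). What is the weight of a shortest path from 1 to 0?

10

Routes from 1 to 0:
1 - 5 - 0: 3 + 7 = 10
1 - 3 - 0: 4 + 6 = 10
1 - 5 - 4 - 3 - 0: 3 + 7 + 4 + 6 = 20
The minimum is 10.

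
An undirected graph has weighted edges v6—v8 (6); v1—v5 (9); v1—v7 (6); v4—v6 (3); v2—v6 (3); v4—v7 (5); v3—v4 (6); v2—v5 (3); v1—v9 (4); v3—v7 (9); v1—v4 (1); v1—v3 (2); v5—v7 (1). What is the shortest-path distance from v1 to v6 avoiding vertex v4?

13

Paths from v1 to v6 avoiding v4:
v1 - v3 - v7 - v5 - v2 - v6: 2 + 9 + 1 + 3 + 3 = 18
v1 - v7 - v5 - v2 - v6: 6 + 1 + 3 + 3 = 13
v1 - v5 - v2 - v6: 9 + 3 + 3 = 15
The minimum is 13.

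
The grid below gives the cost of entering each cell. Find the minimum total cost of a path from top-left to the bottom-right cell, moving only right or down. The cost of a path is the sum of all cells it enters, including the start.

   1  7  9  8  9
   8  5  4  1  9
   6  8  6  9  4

31

Best path: [0,0] → [0,1] → [1,1] → [1,2] → [1,3] → [1,4] → [2,4]
Cost: 1 + 7 + 5 + 4 + 1 + 9 + 4 = 31
(Top row then right column would cost 47.)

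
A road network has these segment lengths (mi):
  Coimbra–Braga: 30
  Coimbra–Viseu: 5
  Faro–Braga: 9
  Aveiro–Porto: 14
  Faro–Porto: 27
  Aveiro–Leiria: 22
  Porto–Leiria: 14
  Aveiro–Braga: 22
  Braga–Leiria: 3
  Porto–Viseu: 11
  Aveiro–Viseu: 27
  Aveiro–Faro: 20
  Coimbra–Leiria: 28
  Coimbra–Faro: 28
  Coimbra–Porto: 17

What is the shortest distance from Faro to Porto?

26

A few of the Faro→Porto routes:
Faro → Braga → Leiria → Porto: 9 + 3 + 14 = 26
Faro → Coimbra → Viseu → Porto: 28 + 5 + 11 = 44
Faro → Aveiro → Porto: 20 + 14 = 34
Faro → Porto: 27
Faro → Coimbra → Porto: 28 + 17 = 45
Best route has total 26 mi.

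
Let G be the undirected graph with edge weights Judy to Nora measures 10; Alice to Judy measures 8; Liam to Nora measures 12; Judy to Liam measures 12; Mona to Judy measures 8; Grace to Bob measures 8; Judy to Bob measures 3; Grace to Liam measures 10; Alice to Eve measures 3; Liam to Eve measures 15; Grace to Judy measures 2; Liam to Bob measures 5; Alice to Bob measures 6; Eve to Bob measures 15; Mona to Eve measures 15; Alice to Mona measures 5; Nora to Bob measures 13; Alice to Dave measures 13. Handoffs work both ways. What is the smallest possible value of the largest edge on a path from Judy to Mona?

6

Some routes from Judy to Mona:
Judy-Bob-Alice-Mona: max(3, 6, 5) = 6
Judy-Grace-Bob-Alice-Mona: max(2, 8, 6, 5) = 8
Judy-Alice-Mona: max(8, 5) = 8
Judy-Mona: max(8) = 8
Smallest bottleneck: 6.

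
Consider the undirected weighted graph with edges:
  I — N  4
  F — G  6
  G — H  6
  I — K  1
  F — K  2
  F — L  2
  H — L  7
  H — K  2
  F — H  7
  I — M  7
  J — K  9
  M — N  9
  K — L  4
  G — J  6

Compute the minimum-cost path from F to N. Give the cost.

7

Some routes from F to N:
F - K - I - N: 2 + 1 + 4 = 7
F - L - K - I - N: 2 + 4 + 1 + 4 = 11
F - H - K - I - N: 7 + 2 + 1 + 4 = 14
The minimum is 7.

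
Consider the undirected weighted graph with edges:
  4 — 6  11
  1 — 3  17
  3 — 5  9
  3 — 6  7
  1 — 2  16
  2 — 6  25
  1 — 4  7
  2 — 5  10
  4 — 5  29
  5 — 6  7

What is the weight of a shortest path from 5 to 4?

Comparing a few candidate routes:
5 -> 6 -> 4: 7 + 11 = 18
5 -> 3 -> 6 -> 4: 9 + 7 + 11 = 27
5 -> 2 -> 1 -> 4: 10 + 16 + 7 = 33
5 -> 4: 29
Shortest: 18.

18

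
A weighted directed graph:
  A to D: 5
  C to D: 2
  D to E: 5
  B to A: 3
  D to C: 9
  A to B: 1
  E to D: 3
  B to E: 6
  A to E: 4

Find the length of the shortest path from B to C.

Paths from B to C:
B - A - E - D - C: 3 + 4 + 3 + 9 = 19
B - A - D - C: 3 + 5 + 9 = 17
B - E - D - C: 6 + 3 + 9 = 18
Best route has total 17.

17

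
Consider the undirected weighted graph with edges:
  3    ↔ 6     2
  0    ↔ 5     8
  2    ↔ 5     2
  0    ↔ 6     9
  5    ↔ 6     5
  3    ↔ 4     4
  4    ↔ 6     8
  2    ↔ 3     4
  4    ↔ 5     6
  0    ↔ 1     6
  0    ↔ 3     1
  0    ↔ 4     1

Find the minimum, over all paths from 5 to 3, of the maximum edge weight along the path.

Some routes from 5 to 3:
5 - 4 - 3: max(6, 4) = 6
5 - 6 - 4 - 3: max(5, 8, 4) = 8
5 - 4 - 0 - 3: max(6, 1, 1) = 6
5 - 6 - 3: max(5, 2) = 5
5 - 2 - 3: max(2, 4) = 4
The minimum achievable maximum is 4.

4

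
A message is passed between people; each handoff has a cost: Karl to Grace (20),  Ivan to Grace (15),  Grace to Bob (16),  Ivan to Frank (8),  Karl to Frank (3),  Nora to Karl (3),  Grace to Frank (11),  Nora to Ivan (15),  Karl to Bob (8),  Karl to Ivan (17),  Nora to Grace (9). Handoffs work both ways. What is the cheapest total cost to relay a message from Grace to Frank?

Some routes from Grace to Frank:
Grace - Bob - Karl - Frank: 16 + 8 + 3 = 27
Grace - Nora - Karl - Frank: 9 + 3 + 3 = 15
Grace - Karl - Frank: 20 + 3 = 23
Grace - Frank: 11
Grace - Ivan - Frank: 15 + 8 = 23
Grace - Nora - Ivan - Frank: 9 + 15 + 8 = 32
Best route has total 11.

11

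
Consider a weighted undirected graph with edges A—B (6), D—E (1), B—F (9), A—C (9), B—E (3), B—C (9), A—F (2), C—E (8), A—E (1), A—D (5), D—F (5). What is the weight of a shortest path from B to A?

A few of the B→A routes:
B-F-A: 9 + 2 = 11
B-E-A: 3 + 1 = 4
B-E-D-A: 3 + 1 + 5 = 9
B-A: 6
Shortest: 4.

4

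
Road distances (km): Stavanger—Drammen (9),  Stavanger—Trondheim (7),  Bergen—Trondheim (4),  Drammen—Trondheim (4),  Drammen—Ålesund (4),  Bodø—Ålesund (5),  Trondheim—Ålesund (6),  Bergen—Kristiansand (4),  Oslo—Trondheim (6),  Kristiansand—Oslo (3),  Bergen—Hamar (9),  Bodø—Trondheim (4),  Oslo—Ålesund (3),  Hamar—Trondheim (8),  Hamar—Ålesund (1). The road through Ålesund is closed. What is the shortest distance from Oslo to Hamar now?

14

Routes from Oslo to Hamar avoiding Ålesund:
Oslo-Trondheim-Hamar: 6 + 8 = 14
Oslo-Trondheim-Bergen-Hamar: 6 + 4 + 9 = 19
Oslo-Kristiansand-Bergen-Hamar: 3 + 4 + 9 = 16
Oslo-Kristiansand-Bergen-Trondheim-Hamar: 3 + 4 + 4 + 8 = 19
Shortest: 14 km.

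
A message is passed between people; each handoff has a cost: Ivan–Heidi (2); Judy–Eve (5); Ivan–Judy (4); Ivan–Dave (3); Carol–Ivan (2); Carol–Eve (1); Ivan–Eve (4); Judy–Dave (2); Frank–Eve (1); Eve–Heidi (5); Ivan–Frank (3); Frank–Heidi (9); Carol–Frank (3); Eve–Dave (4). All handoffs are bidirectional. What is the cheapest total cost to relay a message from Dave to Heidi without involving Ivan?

9

Paths from Dave to Heidi avoiding Ivan:
Dave→Eve→Carol→Frank→Heidi: 4 + 1 + 3 + 9 = 17
Dave→Judy→Eve→Frank→Heidi: 2 + 5 + 1 + 9 = 17
Dave→Judy→Eve→Carol→Frank→Heidi: 2 + 5 + 1 + 3 + 9 = 20
Dave→Eve→Heidi: 4 + 5 = 9
Dave→Judy→Eve→Heidi: 2 + 5 + 5 = 12
Dave→Eve→Frank→Heidi: 4 + 1 + 9 = 14
The minimum is 9.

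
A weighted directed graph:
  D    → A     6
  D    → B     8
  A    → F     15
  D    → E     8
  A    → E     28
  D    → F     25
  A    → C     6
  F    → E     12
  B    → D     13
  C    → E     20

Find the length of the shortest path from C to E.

20

Paths from C to E:
C-E: 20
The minimum is 20.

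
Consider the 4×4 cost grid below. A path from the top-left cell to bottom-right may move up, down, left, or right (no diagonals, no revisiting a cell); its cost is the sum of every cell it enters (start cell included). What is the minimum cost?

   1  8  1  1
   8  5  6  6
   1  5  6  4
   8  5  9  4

25

One optimal route is [0,0] [0,1] [0,2] [0,3] [1,3] [2,3] [3,3].
Its cost is 1 + 8 + 1 + 1 + 6 + 4 + 4 = 25.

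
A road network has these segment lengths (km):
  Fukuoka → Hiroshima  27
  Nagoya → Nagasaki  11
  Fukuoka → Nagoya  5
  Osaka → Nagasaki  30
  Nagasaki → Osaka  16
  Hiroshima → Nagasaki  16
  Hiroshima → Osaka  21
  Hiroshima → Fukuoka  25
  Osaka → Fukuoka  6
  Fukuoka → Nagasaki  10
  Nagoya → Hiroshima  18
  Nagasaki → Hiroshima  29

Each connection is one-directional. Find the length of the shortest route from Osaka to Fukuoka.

6

Routes from Osaka to Fukuoka:
Osaka→Nagasaki→Hiroshima→Fukuoka: 30 + 29 + 25 = 84
Osaka→Fukuoka: 6
The minimum is 6 km.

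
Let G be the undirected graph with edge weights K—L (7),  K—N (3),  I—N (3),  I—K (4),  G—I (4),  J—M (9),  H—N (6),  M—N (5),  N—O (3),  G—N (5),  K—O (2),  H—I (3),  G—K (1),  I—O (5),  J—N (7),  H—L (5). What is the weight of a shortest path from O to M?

A few of the O→M routes:
O -> K -> G -> N -> M: 2 + 1 + 5 + 5 = 13
O -> K -> I -> N -> M: 2 + 4 + 3 + 5 = 14
O -> I -> N -> M: 5 + 3 + 5 = 13
O -> K -> N -> M: 2 + 3 + 5 = 10
O -> N -> M: 3 + 5 = 8
The minimum is 8.

8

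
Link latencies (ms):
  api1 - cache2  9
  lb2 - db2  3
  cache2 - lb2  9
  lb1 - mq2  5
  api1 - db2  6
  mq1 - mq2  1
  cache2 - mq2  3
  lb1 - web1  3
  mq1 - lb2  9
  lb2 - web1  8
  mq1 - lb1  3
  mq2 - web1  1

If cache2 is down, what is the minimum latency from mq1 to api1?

A few of the mq1→api1 routes:
mq1 → lb2 → db2 → api1: 9 + 3 + 6 = 18
mq1 → lb1 → web1 → lb2 → db2 → api1: 3 + 3 + 8 + 3 + 6 = 23
mq1 → mq2 → web1 → lb2 → db2 → api1: 1 + 1 + 8 + 3 + 6 = 19
Shortest: 18 ms.

18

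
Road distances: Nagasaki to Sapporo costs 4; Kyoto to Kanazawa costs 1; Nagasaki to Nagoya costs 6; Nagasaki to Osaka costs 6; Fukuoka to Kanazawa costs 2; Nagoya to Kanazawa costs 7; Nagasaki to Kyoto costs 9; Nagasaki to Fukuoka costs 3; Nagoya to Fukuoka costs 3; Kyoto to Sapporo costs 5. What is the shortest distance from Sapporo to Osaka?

10

Routes from Sapporo to Osaka:
Sapporo-Kyoto-Nagasaki-Osaka: 5 + 9 + 6 = 20
Sapporo-Kyoto-Kanazawa-Fukuoka-Nagasaki-Osaka: 5 + 1 + 2 + 3 + 6 = 17
Sapporo-Kyoto-Kanazawa-Fukuoka-Nagoya-Nagasaki-Osaka: 5 + 1 + 2 + 3 + 6 + 6 = 23
Sapporo-Kyoto-Kanazawa-Nagoya-Fukuoka-Nagasaki-Osaka: 5 + 1 + 7 + 3 + 3 + 6 = 25
Sapporo-Kyoto-Kanazawa-Nagoya-Nagasaki-Osaka: 5 + 1 + 7 + 6 + 6 = 25
Sapporo-Nagasaki-Osaka: 4 + 6 = 10
Best route has total 10.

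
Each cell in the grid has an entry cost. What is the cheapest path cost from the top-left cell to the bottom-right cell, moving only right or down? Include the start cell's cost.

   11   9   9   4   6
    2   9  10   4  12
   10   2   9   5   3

41

One optimal route is r0c0→r1c0→r1c1→r2c1→r2c2→r2c3→r2c4.
Its cost is 11 + 2 + 9 + 2 + 9 + 5 + 3 = 41.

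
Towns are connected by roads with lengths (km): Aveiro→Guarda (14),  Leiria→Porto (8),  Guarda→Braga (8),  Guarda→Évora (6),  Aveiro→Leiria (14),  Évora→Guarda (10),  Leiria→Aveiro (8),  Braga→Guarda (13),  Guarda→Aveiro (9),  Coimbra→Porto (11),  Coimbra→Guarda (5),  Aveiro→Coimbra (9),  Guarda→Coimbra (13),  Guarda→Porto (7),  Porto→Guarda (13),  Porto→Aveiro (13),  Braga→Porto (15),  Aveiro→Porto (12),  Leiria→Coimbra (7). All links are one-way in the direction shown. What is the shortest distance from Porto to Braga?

21

Paths from Porto to Braga:
Porto -> Aveiro -> Leiria -> Coimbra -> Guarda -> Braga: 13 + 14 + 7 + 5 + 8 = 47
Porto -> Aveiro -> Coimbra -> Guarda -> Braga: 13 + 9 + 5 + 8 = 35
Porto -> Aveiro -> Guarda -> Braga: 13 + 14 + 8 = 35
Porto -> Guarda -> Braga: 13 + 8 = 21
The minimum is 21 km.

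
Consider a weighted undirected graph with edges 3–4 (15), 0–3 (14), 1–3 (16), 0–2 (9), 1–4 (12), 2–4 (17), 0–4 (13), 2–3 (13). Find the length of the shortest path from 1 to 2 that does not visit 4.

29

Paths from 1 to 2 avoiding 4:
1 -> 3 -> 2: 16 + 13 = 29
1 -> 3 -> 0 -> 2: 16 + 14 + 9 = 39
Best route has total 29.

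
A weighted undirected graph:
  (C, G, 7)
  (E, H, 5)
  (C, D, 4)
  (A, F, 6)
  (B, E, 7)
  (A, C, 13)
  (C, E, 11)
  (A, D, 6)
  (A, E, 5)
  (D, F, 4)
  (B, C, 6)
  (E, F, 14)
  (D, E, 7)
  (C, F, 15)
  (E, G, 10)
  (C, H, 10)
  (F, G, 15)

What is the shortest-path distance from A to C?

Comparing a few candidate routes:
A -> D -> C: 6 + 4 = 10
A -> E -> C: 5 + 11 = 16
A -> C: 13
A -> E -> D -> C: 5 + 7 + 4 = 16
A -> F -> D -> C: 6 + 4 + 4 = 14
Shortest: 10.

10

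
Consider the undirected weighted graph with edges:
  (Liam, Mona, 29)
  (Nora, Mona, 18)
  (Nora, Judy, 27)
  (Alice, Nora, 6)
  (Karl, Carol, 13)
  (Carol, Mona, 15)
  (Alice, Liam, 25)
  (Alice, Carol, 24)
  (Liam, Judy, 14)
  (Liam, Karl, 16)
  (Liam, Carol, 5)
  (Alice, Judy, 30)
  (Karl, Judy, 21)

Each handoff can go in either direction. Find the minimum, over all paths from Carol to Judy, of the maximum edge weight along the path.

14

Comparing a few candidate routes:
Carol-Liam-Judy: max(5, 14) = 14
Carol-Karl-Judy: max(13, 21) = 21
Carol-Karl-Liam-Judy: max(13, 16, 14) = 16
Smallest bottleneck: 14.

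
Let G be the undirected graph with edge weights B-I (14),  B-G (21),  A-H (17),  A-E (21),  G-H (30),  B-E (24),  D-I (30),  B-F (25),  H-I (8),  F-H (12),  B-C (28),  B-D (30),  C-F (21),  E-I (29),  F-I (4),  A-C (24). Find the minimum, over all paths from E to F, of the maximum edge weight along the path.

Some routes from E to F:
E → A → C → F: max(21, 24, 21) = 24
E → B → I → H → F: max(24, 14, 8, 12) = 24
E → A → H → I → F: max(21, 17, 8, 4) = 21
E → B → I → H → A → C → F: max(24, 14, 8, 17, 24, 21) = 24
E → A → H → F: max(21, 17, 12) = 21
Smallest bottleneck: 21.

21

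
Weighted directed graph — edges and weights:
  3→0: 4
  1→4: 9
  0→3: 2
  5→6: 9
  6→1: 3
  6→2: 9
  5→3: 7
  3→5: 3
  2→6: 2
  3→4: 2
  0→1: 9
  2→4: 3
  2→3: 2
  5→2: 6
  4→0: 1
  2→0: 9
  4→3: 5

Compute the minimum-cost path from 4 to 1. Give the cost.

Some routes from 4 to 1:
4-3-5-6-1: 5 + 3 + 9 + 3 = 20
4-0-3-5-2-6-1: 1 + 2 + 3 + 6 + 2 + 3 = 17
4-3-5-2-6-1: 5 + 3 + 6 + 2 + 3 = 19
4-0-3-5-6-1: 1 + 2 + 3 + 9 + 3 = 18
4-0-1: 1 + 9 = 10
4-3-0-1: 5 + 4 + 9 = 18
Shortest: 10.

10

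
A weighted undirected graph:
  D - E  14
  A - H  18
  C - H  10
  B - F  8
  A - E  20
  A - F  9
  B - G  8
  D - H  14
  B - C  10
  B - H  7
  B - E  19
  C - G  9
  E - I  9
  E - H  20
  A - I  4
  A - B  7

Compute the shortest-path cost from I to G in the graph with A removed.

36

A few of the I→G routes:
I -> E -> H -> B -> G: 9 + 20 + 7 + 8 = 44
I -> E -> D -> H -> B -> G: 9 + 14 + 14 + 7 + 8 = 52
I -> E -> H -> C -> G: 9 + 20 + 10 + 9 = 48
I -> E -> B -> C -> G: 9 + 19 + 10 + 9 = 47
I -> E -> B -> G: 9 + 19 + 8 = 36
The minimum is 36.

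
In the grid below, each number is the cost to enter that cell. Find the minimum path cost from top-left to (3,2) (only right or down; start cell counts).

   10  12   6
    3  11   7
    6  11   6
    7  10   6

42

Best path: [0,0]→[1,0]→[2,0]→[2,1]→[2,2]→[3,2]
Cost: 10 + 3 + 6 + 11 + 6 + 6 = 42
For comparison, the top-then-right route costs 47.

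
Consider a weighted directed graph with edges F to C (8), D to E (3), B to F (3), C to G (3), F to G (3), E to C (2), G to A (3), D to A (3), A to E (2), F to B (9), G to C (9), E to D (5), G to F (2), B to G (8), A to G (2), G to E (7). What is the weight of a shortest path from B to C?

Comparing a few candidate routes:
B - G - A - E - C: 8 + 3 + 2 + 2 = 15
B - F - C: 3 + 8 = 11
B - F - G - A - E - C: 3 + 3 + 3 + 2 + 2 = 13
The minimum is 11.

11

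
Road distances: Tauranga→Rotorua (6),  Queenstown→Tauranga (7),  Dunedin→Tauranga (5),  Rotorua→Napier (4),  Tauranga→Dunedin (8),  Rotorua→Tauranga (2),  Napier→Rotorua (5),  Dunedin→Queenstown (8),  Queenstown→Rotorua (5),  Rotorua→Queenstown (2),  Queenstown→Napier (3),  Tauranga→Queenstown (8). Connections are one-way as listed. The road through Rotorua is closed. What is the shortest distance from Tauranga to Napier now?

Routes from Tauranga to Napier avoiding Rotorua:
Tauranga -> Queenstown -> Napier: 8 + 3 = 11
Tauranga -> Dunedin -> Queenstown -> Napier: 8 + 8 + 3 = 19
Shortest: 11.

11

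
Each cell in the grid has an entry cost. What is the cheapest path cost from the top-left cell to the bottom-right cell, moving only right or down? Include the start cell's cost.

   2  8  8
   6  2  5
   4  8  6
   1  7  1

One optimal route is [0,0] → [1,0] → [2,0] → [3,0] → [3,1] → [3,2].
Its cost is 2 + 6 + 4 + 1 + 7 + 1 = 21.
(Top row then right column would cost 30.)

21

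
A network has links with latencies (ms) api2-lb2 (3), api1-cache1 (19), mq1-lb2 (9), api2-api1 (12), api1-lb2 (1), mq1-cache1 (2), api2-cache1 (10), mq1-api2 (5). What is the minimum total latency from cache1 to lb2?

10

Comparing a few candidate routes:
cache1-api1-lb2: 19 + 1 = 20
cache1-api2-lb2: 10 + 3 = 13
cache1-mq1-api2-lb2: 2 + 5 + 3 = 10
cache1-mq1-lb2: 2 + 9 = 11
cache1-mq1-api2-api1-lb2: 2 + 5 + 12 + 1 = 20
cache1-api2-api1-lb2: 10 + 12 + 1 = 23
Shortest: 10 ms.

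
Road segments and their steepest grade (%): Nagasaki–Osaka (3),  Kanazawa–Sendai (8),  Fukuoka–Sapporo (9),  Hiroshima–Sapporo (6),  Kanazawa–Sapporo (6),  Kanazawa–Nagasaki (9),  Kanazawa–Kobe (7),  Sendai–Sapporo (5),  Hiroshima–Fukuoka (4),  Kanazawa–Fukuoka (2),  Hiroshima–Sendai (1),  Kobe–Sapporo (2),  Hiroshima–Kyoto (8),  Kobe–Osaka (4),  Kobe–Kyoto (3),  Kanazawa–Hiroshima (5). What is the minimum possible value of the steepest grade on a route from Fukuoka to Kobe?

5

A few of the Fukuoka→Kobe routes:
Fukuoka-Hiroshima-Kanazawa-Sapporo-Kobe: max(4, 5, 6, 2) = 6
Fukuoka-Kanazawa-Hiroshima-Sendai-Sapporo-Kobe: max(2, 5, 1, 5, 2) = 5
Fukuoka-Hiroshima-Sendai-Sapporo-Kobe: max(4, 1, 5, 2) = 5
Fukuoka-Hiroshima-Sapporo-Kobe: max(4, 6, 2) = 6
Smallest bottleneck: 5%.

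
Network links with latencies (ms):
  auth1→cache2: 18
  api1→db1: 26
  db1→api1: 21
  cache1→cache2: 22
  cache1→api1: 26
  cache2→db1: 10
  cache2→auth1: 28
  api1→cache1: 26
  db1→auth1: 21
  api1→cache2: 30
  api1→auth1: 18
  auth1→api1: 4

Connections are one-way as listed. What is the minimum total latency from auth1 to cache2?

Paths from auth1 to cache2:
auth1 -> api1 -> cache1 -> cache2: 4 + 26 + 22 = 52
auth1 -> cache2: 18
auth1 -> api1 -> cache2: 4 + 30 = 34
Shortest: 18 ms.

18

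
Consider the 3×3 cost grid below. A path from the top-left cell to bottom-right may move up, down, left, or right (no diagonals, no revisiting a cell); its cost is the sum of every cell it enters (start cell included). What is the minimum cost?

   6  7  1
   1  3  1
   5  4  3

Path [0,0]→[1,0]→[1,1]→[1,2]→[2,2]: 6 + 1 + 3 + 1 + 3 = 14.

14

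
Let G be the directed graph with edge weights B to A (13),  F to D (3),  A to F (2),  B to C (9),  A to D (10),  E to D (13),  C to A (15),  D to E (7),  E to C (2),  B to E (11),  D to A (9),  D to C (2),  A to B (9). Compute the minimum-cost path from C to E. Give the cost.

Paths from C to E:
C -> A -> D -> E: 15 + 10 + 7 = 32
C -> A -> F -> D -> E: 15 + 2 + 3 + 7 = 27
C -> A -> B -> E: 15 + 9 + 11 = 35
Shortest: 27.

27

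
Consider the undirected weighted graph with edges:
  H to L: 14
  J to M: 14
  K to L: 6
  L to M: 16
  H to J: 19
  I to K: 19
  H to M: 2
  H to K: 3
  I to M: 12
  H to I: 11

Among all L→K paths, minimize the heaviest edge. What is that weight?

A few of the L→K routes:
L - M - H - K: max(16, 2, 3) = 16
L - M - H - I - K: max(16, 2, 11, 19) = 19
L - M - I - H - K: max(16, 12, 11, 3) = 16
L - K: max(6) = 6
L - H - K: max(14, 3) = 14
Best route has worst link 6.

6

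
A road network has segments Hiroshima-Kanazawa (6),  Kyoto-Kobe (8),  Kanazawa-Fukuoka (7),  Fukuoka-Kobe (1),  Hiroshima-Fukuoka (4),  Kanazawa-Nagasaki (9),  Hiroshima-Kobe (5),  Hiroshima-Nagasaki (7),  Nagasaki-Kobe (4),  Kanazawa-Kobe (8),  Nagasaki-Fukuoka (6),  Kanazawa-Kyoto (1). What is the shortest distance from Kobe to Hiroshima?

A few of the Kobe→Hiroshima routes:
Kobe - Fukuoka - Hiroshima: 1 + 4 = 5
Kobe - Fukuoka - Nagasaki - Hiroshima: 1 + 6 + 7 = 14
Kobe - Fukuoka - Kanazawa - Hiroshima: 1 + 7 + 6 = 14
Kobe - Hiroshima: 5
Kobe - Nagasaki - Hiroshima: 4 + 7 = 11
Kobe - Nagasaki - Fukuoka - Hiroshima: 4 + 6 + 4 = 14
The minimum is 5.

5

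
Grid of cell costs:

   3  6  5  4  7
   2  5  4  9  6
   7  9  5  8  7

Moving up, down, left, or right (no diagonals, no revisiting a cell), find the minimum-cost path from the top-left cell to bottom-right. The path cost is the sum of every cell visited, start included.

Take r0c0→r1c0→r1c1→r1c2→r2c2→r2c3→r2c4 for a total of 3 + 2 + 5 + 4 + 5 + 8 + 7 = 34.

34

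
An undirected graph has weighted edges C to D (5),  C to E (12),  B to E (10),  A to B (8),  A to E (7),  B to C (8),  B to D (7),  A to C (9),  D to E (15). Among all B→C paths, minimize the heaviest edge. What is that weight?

A few of the B→C routes:
B-C: max(8) = 8
B-E-A-C: max(10, 7, 9) = 10
B-A-E-C: max(8, 7, 12) = 12
B-A-C: max(8, 9) = 9
B-D-C: max(7, 5) = 7
Smallest bottleneck: 7.

7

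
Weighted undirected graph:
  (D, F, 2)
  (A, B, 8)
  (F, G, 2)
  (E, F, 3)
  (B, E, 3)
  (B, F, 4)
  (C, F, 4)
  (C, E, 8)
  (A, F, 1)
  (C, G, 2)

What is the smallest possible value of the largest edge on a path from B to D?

3

A few of the B→D routes:
B - E - C - F - D: max(3, 8, 4, 2) = 8
B - E - F - D: max(3, 3, 2) = 3
B - F - D: max(4, 2) = 4
Best route has worst link 3.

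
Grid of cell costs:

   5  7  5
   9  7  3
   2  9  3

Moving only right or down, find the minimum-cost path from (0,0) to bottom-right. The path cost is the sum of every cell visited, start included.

Cheapest: r0c0→r0c1→r0c2→r1c2→r2c2
  5 + 7 + 5 + 3 + 3 = 23

23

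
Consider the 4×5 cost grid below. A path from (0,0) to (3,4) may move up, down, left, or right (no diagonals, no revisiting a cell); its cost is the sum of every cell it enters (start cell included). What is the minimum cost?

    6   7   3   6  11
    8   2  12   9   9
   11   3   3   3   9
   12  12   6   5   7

36

Best path: [0,0] → [0,1] → [1,1] → [2,1] → [2,2] → [2,3] → [3,3] → [3,4]
Cost: 6 + 7 + 2 + 3 + 3 + 3 + 5 + 7 = 36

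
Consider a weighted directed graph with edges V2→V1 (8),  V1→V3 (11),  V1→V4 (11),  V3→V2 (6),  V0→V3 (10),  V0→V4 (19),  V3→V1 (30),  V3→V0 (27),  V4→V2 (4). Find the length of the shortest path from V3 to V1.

Candidate routes:
V3-V0-V4-V2-V1: 27 + 19 + 4 + 8 = 58
V3-V2-V1: 6 + 8 = 14
V3-V1: 30
Best route has total 14.

14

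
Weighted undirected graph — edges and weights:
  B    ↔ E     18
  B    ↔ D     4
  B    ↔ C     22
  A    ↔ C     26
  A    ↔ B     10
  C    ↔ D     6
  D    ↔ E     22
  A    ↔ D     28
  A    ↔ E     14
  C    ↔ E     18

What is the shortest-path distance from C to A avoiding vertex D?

26

Routes from C to A avoiding D:
C-B-A: 22 + 10 = 32
C-E-A: 18 + 14 = 32
C-A: 26
C-B-E-A: 22 + 18 + 14 = 54
C-E-B-A: 18 + 18 + 10 = 46
Shortest: 26.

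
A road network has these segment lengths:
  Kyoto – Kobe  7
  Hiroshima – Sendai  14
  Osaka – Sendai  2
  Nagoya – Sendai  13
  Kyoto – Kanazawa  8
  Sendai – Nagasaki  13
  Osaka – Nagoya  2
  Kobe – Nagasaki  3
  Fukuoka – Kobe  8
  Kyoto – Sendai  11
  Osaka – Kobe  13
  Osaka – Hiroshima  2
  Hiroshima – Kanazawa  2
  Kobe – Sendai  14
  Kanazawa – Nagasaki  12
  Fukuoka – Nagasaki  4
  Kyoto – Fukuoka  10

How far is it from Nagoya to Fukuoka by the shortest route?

21

Checking several routes:
Nagoya→Osaka→Kobe→Fukuoka: 2 + 13 + 8 = 23
Nagoya→Osaka→Kobe→Nagasaki→Fukuoka: 2 + 13 + 3 + 4 = 22
Nagoya→Osaka→Hiroshima→Kanazawa→Nagasaki→Fukuoka: 2 + 2 + 2 + 12 + 4 = 22
Nagoya→Osaka→Sendai→Nagasaki→Fukuoka: 2 + 2 + 13 + 4 = 21
Shortest: 21.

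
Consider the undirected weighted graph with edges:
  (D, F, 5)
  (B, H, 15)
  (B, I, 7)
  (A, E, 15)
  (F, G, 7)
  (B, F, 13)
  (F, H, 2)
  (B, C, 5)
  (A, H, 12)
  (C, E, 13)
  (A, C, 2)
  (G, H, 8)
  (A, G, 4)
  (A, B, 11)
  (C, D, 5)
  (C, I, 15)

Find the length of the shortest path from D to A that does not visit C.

16

A few of the D→A routes:
D - F - G - H - A: 5 + 7 + 8 + 12 = 32
D - F - H - A: 5 + 2 + 12 = 19
D - F - H - B - A: 5 + 2 + 15 + 11 = 33
D - F - H - G - A: 5 + 2 + 8 + 4 = 19
D - F - G - A: 5 + 7 + 4 = 16
D - F - B - A: 5 + 13 + 11 = 29
Best route has total 16.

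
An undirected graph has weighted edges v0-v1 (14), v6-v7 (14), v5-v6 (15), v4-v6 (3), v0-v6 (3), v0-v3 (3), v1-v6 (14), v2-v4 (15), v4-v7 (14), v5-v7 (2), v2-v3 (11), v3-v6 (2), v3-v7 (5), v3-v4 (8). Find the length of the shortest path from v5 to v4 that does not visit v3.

Some routes from v5 to v4 avoiding v3:
v5-v7-v6-v4: 2 + 14 + 3 = 19
v5-v6-v4: 15 + 3 = 18
v5-v7-v4: 2 + 14 = 16
Best route has total 16.

16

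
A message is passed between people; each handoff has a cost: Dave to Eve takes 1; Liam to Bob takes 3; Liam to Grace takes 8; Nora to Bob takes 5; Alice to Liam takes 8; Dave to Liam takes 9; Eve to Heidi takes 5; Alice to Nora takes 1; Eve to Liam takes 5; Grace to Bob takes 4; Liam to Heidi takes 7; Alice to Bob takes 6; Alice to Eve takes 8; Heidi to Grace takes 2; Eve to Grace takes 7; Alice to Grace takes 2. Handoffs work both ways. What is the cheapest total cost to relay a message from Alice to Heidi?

4

Checking several routes:
Alice-Grace-Eve-Heidi: 2 + 7 + 5 = 14
Alice-Nora-Bob-Grace-Heidi: 1 + 5 + 4 + 2 = 12
Alice-Grace-Heidi: 2 + 2 = 4
Alice-Bob-Grace-Heidi: 6 + 4 + 2 = 12
Alice-Eve-Heidi: 8 + 5 = 13
Shortest: 4.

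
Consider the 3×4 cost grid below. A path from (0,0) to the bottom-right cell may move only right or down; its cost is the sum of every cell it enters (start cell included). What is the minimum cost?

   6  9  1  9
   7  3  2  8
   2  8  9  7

33

Path (0,0) -> (0,1) -> (0,2) -> (1,2) -> (1,3) -> (2,3): 6 + 9 + 1 + 2 + 8 + 7 = 33.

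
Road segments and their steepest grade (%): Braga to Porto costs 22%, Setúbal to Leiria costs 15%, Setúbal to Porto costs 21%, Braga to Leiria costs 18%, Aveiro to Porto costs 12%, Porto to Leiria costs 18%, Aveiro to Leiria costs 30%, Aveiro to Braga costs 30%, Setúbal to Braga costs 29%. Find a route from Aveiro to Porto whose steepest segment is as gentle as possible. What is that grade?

Checking several routes:
Aveiro - Leiria - Braga - Porto: max(30, 18, 22) = 30
Aveiro - Leiria - Braga - Setúbal - Porto: max(30, 18, 29, 21) = 30
Aveiro - Porto: max(12) = 12
Smallest bottleneck: 12%.

12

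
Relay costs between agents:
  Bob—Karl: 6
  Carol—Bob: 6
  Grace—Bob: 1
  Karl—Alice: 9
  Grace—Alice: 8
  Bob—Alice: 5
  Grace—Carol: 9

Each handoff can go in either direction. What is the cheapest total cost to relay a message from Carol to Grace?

Paths from Carol to Grace:
Carol - Bob - Alice - Grace: 6 + 5 + 8 = 19
Carol - Bob - Karl - Alice - Grace: 6 + 6 + 9 + 8 = 29
Carol - Grace: 9
Carol - Bob - Grace: 6 + 1 = 7
The minimum is 7.

7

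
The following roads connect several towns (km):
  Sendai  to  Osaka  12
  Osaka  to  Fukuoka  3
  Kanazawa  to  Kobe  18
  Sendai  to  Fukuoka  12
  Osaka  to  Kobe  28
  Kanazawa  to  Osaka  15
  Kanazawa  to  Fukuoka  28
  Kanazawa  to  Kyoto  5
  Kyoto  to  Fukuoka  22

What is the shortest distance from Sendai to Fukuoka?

12

Comparing a few candidate routes:
Sendai → Osaka → Kanazawa → Kyoto → Fukuoka: 12 + 15 + 5 + 22 = 54
Sendai → Osaka → Kanazawa → Fukuoka: 12 + 15 + 28 = 55
Sendai → Osaka → Fukuoka: 12 + 3 = 15
Sendai → Fukuoka: 12
Shortest: 12 km.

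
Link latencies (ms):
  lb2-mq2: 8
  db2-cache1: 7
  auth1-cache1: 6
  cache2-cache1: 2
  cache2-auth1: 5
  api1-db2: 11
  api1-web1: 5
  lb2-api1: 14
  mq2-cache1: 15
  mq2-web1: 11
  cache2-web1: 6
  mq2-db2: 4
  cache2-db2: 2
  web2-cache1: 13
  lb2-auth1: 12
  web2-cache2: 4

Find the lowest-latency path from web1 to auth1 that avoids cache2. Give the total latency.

Checking several routes:
web1-mq2-cache1-auth1: 11 + 15 + 6 = 32
web1-mq2-db2-cache1-auth1: 11 + 4 + 7 + 6 = 28
web1-mq2-lb2-auth1: 11 + 8 + 12 = 31
web1-api1-lb2-auth1: 5 + 14 + 12 = 31
web1-api1-db2-cache1-auth1: 5 + 11 + 7 + 6 = 29
Best route has total 28 ms.

28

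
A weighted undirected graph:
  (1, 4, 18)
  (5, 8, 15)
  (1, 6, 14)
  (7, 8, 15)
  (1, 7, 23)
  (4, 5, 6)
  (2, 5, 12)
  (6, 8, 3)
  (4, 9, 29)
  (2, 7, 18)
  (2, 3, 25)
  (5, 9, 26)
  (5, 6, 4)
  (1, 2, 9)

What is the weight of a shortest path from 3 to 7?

43

Comparing a few candidate routes:
3 -> 2 -> 5 -> 6 -> 8 -> 7: 25 + 12 + 4 + 3 + 15 = 59
3 -> 2 -> 7: 25 + 18 = 43
3 -> 2 -> 1 -> 7: 25 + 9 + 23 = 57
Shortest: 43.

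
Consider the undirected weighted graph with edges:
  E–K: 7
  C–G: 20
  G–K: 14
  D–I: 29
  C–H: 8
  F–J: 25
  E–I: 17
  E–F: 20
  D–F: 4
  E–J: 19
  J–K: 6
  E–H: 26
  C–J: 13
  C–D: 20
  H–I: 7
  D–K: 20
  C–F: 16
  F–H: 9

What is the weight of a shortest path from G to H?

28

Comparing a few candidate routes:
G -> K -> E -> H: 14 + 7 + 26 = 47
G -> K -> E -> I -> H: 14 + 7 + 17 + 7 = 45
G -> K -> J -> C -> H: 14 + 6 + 13 + 8 = 41
G -> C -> F -> H: 20 + 16 + 9 = 45
G -> C -> H: 20 + 8 = 28
The minimum is 28.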